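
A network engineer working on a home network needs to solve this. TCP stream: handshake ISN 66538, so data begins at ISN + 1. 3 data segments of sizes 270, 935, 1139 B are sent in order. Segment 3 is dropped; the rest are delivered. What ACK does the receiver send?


SYN uses sequence number 66538; first data byte = ISN + 1 = 66539.
Segment 1: SEQ = 66539, len = 270 B, covers [66539, 66808]
Segment 2: SEQ = 66809, len = 935 B, covers [66809, 67743]
Segment 3: SEQ = 67744, len = 1139 B, covers [67744, 68882] [LOST]
In-order data received: bytes [66539, 67743] (segments 1..2).
Segment 3 missing -> gap begins at byte 67744.
Cumulative ACK = next expected in-order byte = 66539 + 270 + 935 = 67744

67744


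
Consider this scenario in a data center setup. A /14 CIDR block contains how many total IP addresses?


Given: CIDR prefix /14
Host bits = 32 - 14 = 18
Total addresses = 2^18 = 262144

262144


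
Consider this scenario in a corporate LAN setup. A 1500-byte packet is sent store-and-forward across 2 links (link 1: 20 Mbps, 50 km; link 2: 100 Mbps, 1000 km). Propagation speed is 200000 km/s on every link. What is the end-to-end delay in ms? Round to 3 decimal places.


Packet = 1500 bytes = 12000 bits. Store-and-forward: sum (t_trans + t_prop) per link.
Link 1: t_trans = 12000/(20*10^6) s = 0.6000 ms; t_prop = 50/200000 s = 0.2500 ms; subtotal = 0.8500 ms
Link 2: t_trans = 12000/(100*10^6) s = 0.1200 ms; t_prop = 1000/200000 s = 5.0000 ms; subtotal = 5.1200 ms
End-to-end = 0.8500 + 5.1200 = 5.9700 ms -> 5.970 ms (3 dp)

5.970


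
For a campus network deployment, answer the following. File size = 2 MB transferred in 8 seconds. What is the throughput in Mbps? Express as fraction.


Given: file = 2 MB, time = 8 s
File in Mb = 2 * 8 = 16 Mb
Throughput = 16 / 8 Mbps
Throughput = 2 Mbps

2


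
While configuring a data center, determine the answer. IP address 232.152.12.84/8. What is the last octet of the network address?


Given: IP = 232.152.12.84, prefix = /8
Subnet mask = 255.0.0.0
Last octet of IP: 84
Last octet of mask: 0
Network last octet = 84 AND 0 = 0

0


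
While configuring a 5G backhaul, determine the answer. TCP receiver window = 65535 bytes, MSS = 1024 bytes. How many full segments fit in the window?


Given: RWND = 65535 bytes, MSS = 1024 bytes
Full segments = floor(RWND / MSS)
Full segments = floor(65535 / 1024)
Full segments = floor(63.999) = 63

63


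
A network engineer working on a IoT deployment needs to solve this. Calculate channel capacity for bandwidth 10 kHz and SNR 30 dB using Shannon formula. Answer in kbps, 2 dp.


Given: B = 10 kHz, SNR = 30 dB
SNR linear = 10^(30/10) = 1000
1 + SNR = 1001
log2(1001) = 9.9672262588
C = 10 * 1000 * 9.9672262588 = 99672.2626 bps
C = 99.672263 kbps -> 99.67 kbps (2 dp)

99.67


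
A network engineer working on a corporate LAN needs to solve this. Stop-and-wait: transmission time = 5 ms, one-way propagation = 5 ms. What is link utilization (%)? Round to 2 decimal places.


Given: Ttrans = 5 ms, Tprop = 5 ms
RTT = 2 * Tprop = 2 * 5 = 10 ms
U = Ttrans / (Ttrans + RTT)
U = 5 / (5 + 10)
U = 5 / 15 = 0.333333
U% = 33.33%

33.33


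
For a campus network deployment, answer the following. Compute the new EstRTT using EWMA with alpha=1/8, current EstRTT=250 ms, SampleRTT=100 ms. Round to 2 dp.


Given: EstRTT = 250 ms, SampleRTT = 100 ms, alpha = 1/8
New EstRTT = (1 - alpha) * EstRTT + alpha * SampleRTT
(7/8) * 250 = 218.75
(1/8) * 100 = 12.5
New EstRTT = 218.75 + 12.5 = 231.25 ms -> 231.25 ms (2 dp)

231.25


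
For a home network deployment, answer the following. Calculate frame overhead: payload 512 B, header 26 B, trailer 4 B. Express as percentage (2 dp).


Given: payload = 512 B, header = 26 B, trailer = 4 B
Overhead bytes = header + trailer = 26 + 4 = 30
Total frame = payload + overhead = 512 + 30 = 542
Overhead % = 30 / 542 * 100 = 5.5351% -> 5.54% (2 dp)

5.54


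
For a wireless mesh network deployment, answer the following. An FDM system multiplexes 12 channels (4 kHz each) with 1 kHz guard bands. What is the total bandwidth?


Given: 12 channels, 4 kHz each, guard = 1 kHz
Channel bandwidth = 12 * 4 = 48 kHz
Guard bands = 11 gaps * 1 kHz = 11 kHz
Total = 48 + 11 = 59 kHz

59


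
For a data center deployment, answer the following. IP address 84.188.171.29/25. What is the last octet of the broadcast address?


Given: IP = 84.188.171.29, prefix = /25
Host bits = 32 - 25 = 7
Network last octet = 29 AND mask = 0
Host part size = 2^7 - 1 = 127
Broadcast last octet = 0 OR 127 = 127

127


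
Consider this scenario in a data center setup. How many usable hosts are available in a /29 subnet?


Given: subnet mask /29
Host bits = 32 - 29 = 3
Total addresses = 2^3 = 8
Usable hosts = 8 - 2 (network + broadcast) = 6

6


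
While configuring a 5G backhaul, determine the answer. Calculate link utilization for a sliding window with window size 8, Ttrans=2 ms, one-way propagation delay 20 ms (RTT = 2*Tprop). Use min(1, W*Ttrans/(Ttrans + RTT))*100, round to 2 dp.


Given: W = 8, Ttrans = 2 ms, RTT = 40 ms (= 2 * Tprop, Tprop = 20 ms)
Cycle time = Ttrans + RTT = 2 + 40 = 42 ms (first packet sent until its ACK returns)
W * Ttrans = 8 * 2 = 16 ms of sending per cycle
W * Ttrans / (Ttrans + RTT) = 16 / 42 = 0.380952
U = min(1, 0.380952) = 0.380952
U% = 38.10%

38.10


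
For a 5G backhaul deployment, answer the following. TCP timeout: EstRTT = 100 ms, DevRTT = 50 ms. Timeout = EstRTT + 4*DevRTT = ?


Given: EstRTT = 100 ms, DevRTT = 50 ms
Timeout = EstRTT + 4 * DevRTT
4 * DevRTT = 4 * 50 = 200
Timeout = 100 + 200 = 300 ms

300


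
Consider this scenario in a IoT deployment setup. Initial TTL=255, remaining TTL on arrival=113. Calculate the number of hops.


Given: initial TTL = 255, received TTL = 113
Hops = initial TTL - received TTL
Hops = 255 - 113 = 142

142


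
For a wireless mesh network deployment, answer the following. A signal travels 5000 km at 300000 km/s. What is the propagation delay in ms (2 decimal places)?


Given: distance = 5000 km, speed = 300000 km/s
Delay = distance / speed = 5000 / 300000 seconds
Delay in ms = 5000 * 1000 / 300000
Delay = 16.6667 ms
Rounded to 2 dp = 16.67 ms

16.67


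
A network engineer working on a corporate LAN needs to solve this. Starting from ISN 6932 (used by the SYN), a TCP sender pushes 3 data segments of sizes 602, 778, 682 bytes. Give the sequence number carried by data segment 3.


The SYN occupies sequence number ISN = 6932, so the first data byte is ISN + 1 = 6933.
SEQ of data segment i = (ISN + 1) + sum of payload sizes of segments 1..i-1.
Segment 1: SEQ = 6933, payload = 602 bytes
Segment 2: SEQ = 7535, payload = 778 bytes
Segment 3: SEQ = 8313, payload = 682 bytes
SEQ of segment 3 = 6933 + 602 + 778 = 8313

8313


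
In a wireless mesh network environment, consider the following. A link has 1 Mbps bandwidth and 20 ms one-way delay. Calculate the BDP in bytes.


Given: bandwidth = 1 Mbps, delay = 20 ms
BDP in bits = 1 * 10^6 * 20 / 1000
BDP in bits = 20000
BDP in bytes = 20000 / 8 = 2500

2500


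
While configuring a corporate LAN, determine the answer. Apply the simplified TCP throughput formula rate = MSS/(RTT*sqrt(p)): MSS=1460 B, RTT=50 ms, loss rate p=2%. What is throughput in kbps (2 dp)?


Given: MSS = 1460 bytes, RTT = 50 ms, loss = 2%
RTT in seconds = 50 / 1000 = 0.05
Loss rate = 2% = 0.02
sqrt(loss) = sqrt(0.02) = 0.141421356237
Throughput (bytes/s) = 1460 / (0.05 * 0.141421356237) = 206475.1801
Throughput (kbps) = 206475.1801 * 8 / 1000 = 1651.801441 -> 1651.80 kbps (2 dp)

1651.80


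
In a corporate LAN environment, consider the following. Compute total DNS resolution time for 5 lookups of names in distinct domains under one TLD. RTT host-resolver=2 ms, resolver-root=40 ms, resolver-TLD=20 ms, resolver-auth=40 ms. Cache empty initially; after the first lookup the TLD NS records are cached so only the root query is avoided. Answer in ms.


Lookup 1 (cold cache): local + root + TLD + auth = 2 + 40 + 20 + 40 = 102 ms
Lookups 2..5 (TLD NS cached -> skip root; new domain -> still ask TLD and auth): local + TLD + auth = 2 + 20 + 40 = 62 ms each
Remaining 4 lookups: 4 * 62 = 248 ms
Total = 102 + 248 = 350 ms

350


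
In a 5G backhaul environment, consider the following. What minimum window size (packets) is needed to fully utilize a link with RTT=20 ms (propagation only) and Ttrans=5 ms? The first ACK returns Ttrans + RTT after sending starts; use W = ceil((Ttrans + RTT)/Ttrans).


Given: Ttrans = 5 ms, RTT = 20 ms (= 2 * Tprop, Tprop = 10 ms)
Time until first ACK returns = Ttrans + RTT = 5 + 20 = 25 ms
Need W * Ttrans >= Ttrans + RTT  ->  W >= (Ttrans + RTT) / Ttrans
(Ttrans + RTT) / Ttrans = 25 / 5 = 5
W_min = ceil(5) = 5

5


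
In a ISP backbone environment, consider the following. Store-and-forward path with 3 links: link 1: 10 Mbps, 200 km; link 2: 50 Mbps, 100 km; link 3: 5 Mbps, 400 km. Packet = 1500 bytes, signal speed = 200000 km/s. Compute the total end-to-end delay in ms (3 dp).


Packet = 1500 bytes = 12000 bits. Store-and-forward: sum (t_trans + t_prop) per link.
Link 1: t_trans = 12000/(10*10^6) s = 1.2000 ms; t_prop = 200/200000 s = 1.0000 ms; subtotal = 2.2000 ms
Link 2: t_trans = 12000/(50*10^6) s = 0.2400 ms; t_prop = 100/200000 s = 0.5000 ms; subtotal = 0.7400 ms
Link 3: t_trans = 12000/(5*10^6) s = 2.4000 ms; t_prop = 400/200000 s = 2.0000 ms; subtotal = 4.4000 ms
End-to-end = 2.2000 + 0.7400 + 4.4000 = 7.3400 ms -> 7.340 ms (3 dp)

7.340


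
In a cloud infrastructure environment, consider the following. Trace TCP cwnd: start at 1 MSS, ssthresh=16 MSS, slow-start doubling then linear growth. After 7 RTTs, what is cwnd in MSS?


RTT 0: cwnd = 1 MSS (initial)
RTT 1: cwnd = 2 MSS (slow start, doubled)
RTT 2: cwnd = 4 MSS (slow start, doubled)
RTT 3: cwnd = 8 MSS (slow start, doubled)
RTT 4: cwnd = 16 MSS (slow start, doubled)
RTT 5: cwnd = 17 MSS (congestion avoidance, +1)
RTT 6: cwnd = 18 MSS (congestion avoidance, +1)
RTT 7: cwnd = 19 MSS (congestion avoidance, +1)

19


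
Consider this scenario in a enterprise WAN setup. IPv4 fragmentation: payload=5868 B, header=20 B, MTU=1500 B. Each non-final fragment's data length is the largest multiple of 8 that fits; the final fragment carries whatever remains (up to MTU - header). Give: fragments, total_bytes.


Max data per non-final fragment = floor((MTU - header)/8)*8 = floor((1500 - 20)/8)*8 = floor(1480/8)*8 = 1480 B
Final fragment needs no 8-byte alignment: it can carry up to MTU - header = 1480 B
Non-final fragments needed = ceil((payload - 1480) / 1480) = ceil(4388/1480) = ceil(2.9649) = 3
Number of fragments = 3 + 1 = 4
Fragment sizes (data): 3 * 1480 B + 1428 B (last, 1428 <= 1480 OK)
Total bytes sent = payload + n_frags * header = 5868 + 4*20 = 5868 + 80 = 5948 B

4, 5948


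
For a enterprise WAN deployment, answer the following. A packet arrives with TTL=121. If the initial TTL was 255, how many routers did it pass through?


Given: initial TTL = 255, received TTL = 121
Hops = initial TTL - received TTL
Hops = 255 - 121 = 134

134


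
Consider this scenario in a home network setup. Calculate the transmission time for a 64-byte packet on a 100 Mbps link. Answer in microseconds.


Given: packet = 64 bytes, bandwidth = 100 Mbps
Packet in bits = 64 * 8 = 512 bits
Bandwidth = 100 * 10^6 = 100000000 bps
Time = 512 / 100000000 seconds
Time in us = 512 * 10^6 / 100000000 = 5.12

5.12


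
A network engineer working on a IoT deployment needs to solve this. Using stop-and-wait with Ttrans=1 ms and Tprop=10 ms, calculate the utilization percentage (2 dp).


Given: Ttrans = 1 ms, Tprop = 10 ms
RTT = 2 * Tprop = 2 * 10 = 20 ms
U = Ttrans / (Ttrans + RTT)
U = 1 / (1 + 20)
U = 1 / 21 = 0.047619
U% = 4.76%

4.76


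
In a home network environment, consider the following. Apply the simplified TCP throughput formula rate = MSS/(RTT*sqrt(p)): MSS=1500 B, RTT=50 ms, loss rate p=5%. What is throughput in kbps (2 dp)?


Given: MSS = 1500 bytes, RTT = 50 ms, loss = 5%
RTT in seconds = 50 / 1000 = 0.05
Loss rate = 5% = 0.05
sqrt(loss) = sqrt(0.05) = 0.223606797750
Throughput (bytes/s) = 1500 / (0.05 * 0.223606797750) = 134164.0786
Throughput (kbps) = 134164.0786 * 8 / 1000 = 1073.312629 -> 1073.31 kbps (2 dp)

1073.31


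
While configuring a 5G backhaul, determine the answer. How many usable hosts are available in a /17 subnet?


Given: subnet mask /17
Host bits = 32 - 17 = 15
Total addresses = 2^15 = 32768
Usable hosts = 32768 - 2 (network + broadcast) = 32766

32766


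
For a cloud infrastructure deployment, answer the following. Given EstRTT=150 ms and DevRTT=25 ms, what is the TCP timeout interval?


Given: EstRTT = 150 ms, DevRTT = 25 ms
Timeout = EstRTT + 4 * DevRTT
4 * DevRTT = 4 * 25 = 100
Timeout = 150 + 100 = 250 ms

250


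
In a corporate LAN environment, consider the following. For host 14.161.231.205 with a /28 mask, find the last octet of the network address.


Given: IP = 14.161.231.205, prefix = /28
Subnet mask = 255.255.255.240
Last octet of IP: 205
Last octet of mask: 240
Network last octet = 205 AND 240 = 192

192


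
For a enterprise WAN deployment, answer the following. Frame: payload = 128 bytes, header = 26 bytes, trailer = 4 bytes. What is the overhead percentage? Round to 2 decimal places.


Given: payload = 128 B, header = 26 B, trailer = 4 B
Overhead bytes = header + trailer = 26 + 4 = 30
Total frame = payload + overhead = 128 + 30 = 158
Overhead % = 30 / 158 * 100 = 18.9873% -> 18.99% (2 dp)

18.99


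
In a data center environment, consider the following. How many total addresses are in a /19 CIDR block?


Given: CIDR prefix /19
Host bits = 32 - 19 = 13
Total addresses = 2^13 = 8192

8192


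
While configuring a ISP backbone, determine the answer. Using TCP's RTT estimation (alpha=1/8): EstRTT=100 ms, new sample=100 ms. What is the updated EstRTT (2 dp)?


Given: EstRTT = 100 ms, SampleRTT = 100 ms, alpha = 1/8
New EstRTT = (1 - alpha) * EstRTT + alpha * SampleRTT
(7/8) * 100 = 87.5
(1/8) * 100 = 12.5
New EstRTT = 87.5 + 12.5 = 100 ms -> 100.00 ms (2 dp)

100.00


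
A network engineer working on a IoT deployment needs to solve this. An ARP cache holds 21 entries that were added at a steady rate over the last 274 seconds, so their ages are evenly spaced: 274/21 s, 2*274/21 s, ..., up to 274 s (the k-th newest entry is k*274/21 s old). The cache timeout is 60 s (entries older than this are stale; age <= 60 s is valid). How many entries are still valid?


Ages are k * 274/21 s for k = 1..21 (spacing = 13.0476 s).
Entry k is valid iff k * 274/21 <= 60 iff k <= 21 * 60 / 274 = 4.5985
n_valid = floor(4.5985) = 4
(n_stale = 21 - 4 = 17)

4


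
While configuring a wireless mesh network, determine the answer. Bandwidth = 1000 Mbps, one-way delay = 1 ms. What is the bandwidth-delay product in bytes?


Given: bandwidth = 1000 Mbps, delay = 1 ms
BDP in bits = 1000 * 10^6 * 1 / 1000
BDP in bits = 1000000
BDP in bytes = 1000000 / 8 = 125000

125000


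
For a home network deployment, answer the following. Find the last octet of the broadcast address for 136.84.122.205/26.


Given: IP = 136.84.122.205, prefix = /26
Host bits = 32 - 26 = 6
Network last octet = 205 AND mask = 192
Host part size = 2^6 - 1 = 63
Broadcast last octet = 192 OR 63 = 255

255


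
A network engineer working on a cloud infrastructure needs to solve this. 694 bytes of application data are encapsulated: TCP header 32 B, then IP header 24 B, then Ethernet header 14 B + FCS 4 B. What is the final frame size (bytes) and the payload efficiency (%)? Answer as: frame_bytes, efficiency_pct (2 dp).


TCP segment = 694 + 32 = 726 B
IP packet = 726 + 24 = 750 B
Ethernet frame = 750 + 14 + 4 = 768 B
Efficiency = app / frame = 694 / 768 = 0.903646 = 90.3646% -> 90.36% (2 dp)

768, 90.36


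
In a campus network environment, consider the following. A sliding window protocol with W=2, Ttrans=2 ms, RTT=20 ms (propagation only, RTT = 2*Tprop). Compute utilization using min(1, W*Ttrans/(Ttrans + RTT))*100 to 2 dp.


Given: W = 2, Ttrans = 2 ms, RTT = 20 ms (= 2 * Tprop, Tprop = 10 ms)
Cycle time = Ttrans + RTT = 2 + 20 = 22 ms (first packet sent until its ACK returns)
W * Ttrans = 2 * 2 = 4 ms of sending per cycle
W * Ttrans / (Ttrans + RTT) = 4 / 22 = 0.181818
U = min(1, 0.181818) = 0.181818
U% = 18.18%

18.18


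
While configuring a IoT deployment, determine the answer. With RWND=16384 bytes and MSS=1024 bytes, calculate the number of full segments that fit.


Given: RWND = 16384 bytes, MSS = 1024 bytes
Full segments = floor(RWND / MSS)
Full segments = floor(16384 / 1024)
Full segments = floor(16.0) = 16

16


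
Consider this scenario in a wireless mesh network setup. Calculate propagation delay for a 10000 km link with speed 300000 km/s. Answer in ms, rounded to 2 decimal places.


Given: distance = 10000 km, speed = 300000 km/s
Delay = distance / speed = 10000 / 300000 seconds
Delay in ms = 10000 * 1000 / 300000
Delay = 33.3333 ms
Rounded to 2 dp = 33.33 ms

33.33


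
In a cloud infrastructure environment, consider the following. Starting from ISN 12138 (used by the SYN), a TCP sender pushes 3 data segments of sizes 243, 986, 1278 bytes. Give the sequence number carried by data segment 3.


The SYN occupies sequence number ISN = 12138, so the first data byte is ISN + 1 = 12139.
SEQ of data segment i = (ISN + 1) + sum of payload sizes of segments 1..i-1.
Segment 1: SEQ = 12139, payload = 243 bytes
Segment 2: SEQ = 12382, payload = 986 bytes
Segment 3: SEQ = 13368, payload = 1278 bytes
SEQ of segment 3 = 12139 + 243 + 986 = 13368

13368


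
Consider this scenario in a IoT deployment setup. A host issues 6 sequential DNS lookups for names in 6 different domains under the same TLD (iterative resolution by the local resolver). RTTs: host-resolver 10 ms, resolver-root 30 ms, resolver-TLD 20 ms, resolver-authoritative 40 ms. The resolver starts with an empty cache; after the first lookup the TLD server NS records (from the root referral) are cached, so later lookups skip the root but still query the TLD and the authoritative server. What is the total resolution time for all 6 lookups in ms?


Lookup 1 (cold cache): local + root + TLD + auth = 10 + 30 + 20 + 40 = 100 ms
Lookups 2..6 (TLD NS cached -> skip root; new domain -> still ask TLD and auth): local + TLD + auth = 10 + 20 + 40 = 70 ms each
Remaining 5 lookups: 5 * 70 = 350 ms
Total = 100 + 350 = 450 ms

450


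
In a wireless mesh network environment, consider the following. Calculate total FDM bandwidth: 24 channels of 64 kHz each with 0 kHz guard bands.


Given: 24 channels, 64 kHz each, guard = 0 kHz
Channel bandwidth = 24 * 64 = 1536 kHz
Guard bands = 23 gaps * 0 kHz = 0 kHz
Total = 1536 + 0 = 1536 kHz

1536


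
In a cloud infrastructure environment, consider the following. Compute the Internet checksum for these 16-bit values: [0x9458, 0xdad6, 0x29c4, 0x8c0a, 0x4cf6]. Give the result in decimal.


Given words: [0x9458, 0xdad6, 0x29c4, 0x8c0a, 0x4cf6]
Step 1: Sum all words
Raw sum = 37976 + 56022 + 10692 + 35850 + 19702 = 160242
Step 2: Fold carry: (29170 + 2) = 29172
One's complement = ~29172 & 0xFFFF = 36363

36363


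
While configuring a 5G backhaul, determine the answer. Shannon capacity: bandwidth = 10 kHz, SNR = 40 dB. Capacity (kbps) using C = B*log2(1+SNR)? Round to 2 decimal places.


Given: B = 10 kHz, SNR = 40 dB
SNR linear = 10^(40/10) = 10000
1 + SNR = 10001
log2(10001) = 13.2878566418
C = 10 * 1000 * 13.2878566418 = 132878.5664 bps
C = 132.878566 kbps -> 132.88 kbps (2 dp)

132.88


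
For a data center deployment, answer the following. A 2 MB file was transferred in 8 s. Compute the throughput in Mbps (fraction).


Given: file = 2 MB, time = 8 s
File in Mb = 2 * 8 = 16 Mb
Throughput = 16 / 8 Mbps
Throughput = 2 Mbps

2


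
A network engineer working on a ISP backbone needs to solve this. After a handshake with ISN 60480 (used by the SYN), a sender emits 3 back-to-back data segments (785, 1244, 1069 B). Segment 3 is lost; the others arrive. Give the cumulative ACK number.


SYN uses sequence number 60480; first data byte = ISN + 1 = 60481.
Segment 1: SEQ = 60481, len = 785 B, covers [60481, 61265]
Segment 2: SEQ = 61266, len = 1244 B, covers [61266, 62509]
Segment 3: SEQ = 62510, len = 1069 B, covers [62510, 63578] [LOST]
In-order data received: bytes [60481, 62509] (segments 1..2).
Segment 3 missing -> gap begins at byte 62510.
Cumulative ACK = next expected in-order byte = 60481 + 785 + 1244 = 62510

62510


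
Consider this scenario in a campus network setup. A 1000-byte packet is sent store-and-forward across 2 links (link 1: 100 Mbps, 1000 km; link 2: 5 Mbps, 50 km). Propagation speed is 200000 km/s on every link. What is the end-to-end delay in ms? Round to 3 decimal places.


Packet = 1000 bytes = 8000 bits. Store-and-forward: sum (t_trans + t_prop) per link.
Link 1: t_trans = 8000/(100*10^6) s = 0.0800 ms; t_prop = 1000/200000 s = 5.0000 ms; subtotal = 5.0800 ms
Link 2: t_trans = 8000/(5*10^6) s = 1.6000 ms; t_prop = 50/200000 s = 0.2500 ms; subtotal = 1.8500 ms
End-to-end = 5.0800 + 1.8500 = 6.9300 ms -> 6.930 ms (3 dp)

6.930


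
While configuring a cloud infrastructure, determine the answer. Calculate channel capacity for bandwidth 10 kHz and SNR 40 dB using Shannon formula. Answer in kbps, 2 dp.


Given: B = 10 kHz, SNR = 40 dB
SNR linear = 10^(40/10) = 10000
1 + SNR = 10001
log2(10001) = 13.2878566418
C = 10 * 1000 * 13.2878566418 = 132878.5664 bps
C = 132.878566 kbps -> 132.88 kbps (2 dp)

132.88


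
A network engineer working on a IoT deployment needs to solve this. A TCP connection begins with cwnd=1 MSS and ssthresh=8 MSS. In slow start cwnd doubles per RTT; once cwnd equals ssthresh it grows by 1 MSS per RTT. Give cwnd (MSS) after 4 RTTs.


RTT 0: cwnd = 1 MSS (initial)
RTT 1: cwnd = 2 MSS (slow start, doubled)
RTT 2: cwnd = 4 MSS (slow start, doubled)
RTT 3: cwnd = 8 MSS (slow start, doubled)
RTT 4: cwnd = 9 MSS (congestion avoidance, +1)

9


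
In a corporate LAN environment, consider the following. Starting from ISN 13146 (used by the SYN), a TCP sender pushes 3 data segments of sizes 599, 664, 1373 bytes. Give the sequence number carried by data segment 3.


The SYN occupies sequence number ISN = 13146, so the first data byte is ISN + 1 = 13147.
SEQ of data segment i = (ISN + 1) + sum of payload sizes of segments 1..i-1.
Segment 1: SEQ = 13147, payload = 599 bytes
Segment 2: SEQ = 13746, payload = 664 bytes
Segment 3: SEQ = 14410, payload = 1373 bytes
SEQ of segment 3 = 13147 + 599 + 664 = 14410

14410


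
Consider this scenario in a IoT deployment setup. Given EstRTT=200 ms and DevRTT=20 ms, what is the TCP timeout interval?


Given: EstRTT = 200 ms, DevRTT = 20 ms
Timeout = EstRTT + 4 * DevRTT
4 * DevRTT = 4 * 20 = 80
Timeout = 200 + 80 = 280 ms

280


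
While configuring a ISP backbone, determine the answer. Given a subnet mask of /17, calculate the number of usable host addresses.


Given: subnet mask /17
Host bits = 32 - 17 = 15
Total addresses = 2^15 = 32768
Usable hosts = 32768 - 2 (network + broadcast) = 32766

32766


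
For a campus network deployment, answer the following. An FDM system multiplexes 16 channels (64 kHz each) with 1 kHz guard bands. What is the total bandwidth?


Given: 16 channels, 64 kHz each, guard = 1 kHz
Channel bandwidth = 16 * 64 = 1024 kHz
Guard bands = 15 gaps * 1 kHz = 15 kHz
Total = 1024 + 15 = 1039 kHz

1039


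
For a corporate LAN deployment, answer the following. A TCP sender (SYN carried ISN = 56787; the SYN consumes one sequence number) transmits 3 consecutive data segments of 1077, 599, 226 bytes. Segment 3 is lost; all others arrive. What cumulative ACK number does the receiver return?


SYN uses sequence number 56787; first data byte = ISN + 1 = 56788.
Segment 1: SEQ = 56788, len = 1077 B, covers [56788, 57864]
Segment 2: SEQ = 57865, len = 599 B, covers [57865, 58463]
Segment 3: SEQ = 58464, len = 226 B, covers [58464, 58689] [LOST]
In-order data received: bytes [56788, 58463] (segments 1..2).
Segment 3 missing -> gap begins at byte 58464.
Cumulative ACK = next expected in-order byte = 56788 + 1077 + 599 = 58464

58464


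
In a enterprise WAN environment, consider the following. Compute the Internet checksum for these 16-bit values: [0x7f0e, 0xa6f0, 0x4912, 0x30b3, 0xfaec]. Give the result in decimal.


Given words: [0x7f0e, 0xa6f0, 0x4912, 0x30b3, 0xfaec]
Step 1: Sum all words
Raw sum = 32526 + 42736 + 18706 + 12467 + 64236 = 170671
Step 2: Fold carry: (39599 + 2) = 39601
One's complement = ~39601 & 0xFFFF = 25934

25934


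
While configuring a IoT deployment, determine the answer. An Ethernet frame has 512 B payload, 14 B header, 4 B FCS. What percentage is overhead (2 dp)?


Given: payload = 512 B, header = 14 B, trailer = 4 B
Overhead bytes = header + trailer = 14 + 4 = 18
Total frame = payload + overhead = 512 + 18 = 530
Overhead % = 18 / 530 * 100 = 3.3962% -> 3.40% (2 dp)

3.40


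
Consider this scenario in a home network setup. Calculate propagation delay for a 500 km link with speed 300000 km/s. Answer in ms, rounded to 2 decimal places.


Given: distance = 500 km, speed = 300000 km/s
Delay = distance / speed = 500 / 300000 seconds
Delay in ms = 500 * 1000 / 300000
Delay = 1.6667 ms
Rounded to 2 dp = 1.67 ms

1.67


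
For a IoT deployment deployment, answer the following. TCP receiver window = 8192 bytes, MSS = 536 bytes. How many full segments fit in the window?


Given: RWND = 8192 bytes, MSS = 536 bytes
Full segments = floor(RWND / MSS)
Full segments = floor(8192 / 536)
Full segments = floor(15.2836) = 15

15


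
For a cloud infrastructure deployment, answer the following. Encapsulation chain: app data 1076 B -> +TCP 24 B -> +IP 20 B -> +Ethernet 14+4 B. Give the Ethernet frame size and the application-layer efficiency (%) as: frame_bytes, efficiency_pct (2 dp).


TCP segment = 1076 + 24 = 1100 B
IP packet = 1100 + 20 = 1120 B
Ethernet frame = 1120 + 14 + 4 = 1138 B
Efficiency = app / frame = 1076 / 1138 = 0.945518 = 94.5518% -> 94.55% (2 dp)

1138, 94.55


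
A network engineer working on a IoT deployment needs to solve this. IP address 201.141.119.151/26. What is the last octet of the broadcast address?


Given: IP = 201.141.119.151, prefix = /26
Host bits = 32 - 26 = 6
Network last octet = 151 AND mask = 128
Host part size = 2^6 - 1 = 63
Broadcast last octet = 128 OR 63 = 191

191


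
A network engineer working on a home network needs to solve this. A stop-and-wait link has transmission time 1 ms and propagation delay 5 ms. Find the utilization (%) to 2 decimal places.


Given: Ttrans = 1 ms, Tprop = 5 ms
RTT = 2 * Tprop = 2 * 5 = 10 ms
U = Ttrans / (Ttrans + RTT)
U = 1 / (1 + 10)
U = 1 / 11 = 0.090909
U% = 9.09%

9.09


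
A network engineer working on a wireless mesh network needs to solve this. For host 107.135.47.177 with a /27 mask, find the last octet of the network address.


Given: IP = 107.135.47.177, prefix = /27
Subnet mask = 255.255.255.224
Last octet of IP: 177
Last octet of mask: 224
Network last octet = 177 AND 224 = 160

160


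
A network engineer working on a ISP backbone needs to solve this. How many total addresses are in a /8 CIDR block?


Given: CIDR prefix /8
Host bits = 32 - 8 = 24
Total addresses = 2^24 = 16777216

16777216


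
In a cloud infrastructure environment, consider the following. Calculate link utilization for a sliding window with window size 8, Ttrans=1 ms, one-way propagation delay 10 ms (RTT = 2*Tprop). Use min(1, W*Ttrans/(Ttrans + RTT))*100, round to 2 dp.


Given: W = 8, Ttrans = 1 ms, RTT = 20 ms (= 2 * Tprop, Tprop = 10 ms)
Cycle time = Ttrans + RTT = 1 + 20 = 21 ms (first packet sent until its ACK returns)
W * Ttrans = 8 * 1 = 8 ms of sending per cycle
W * Ttrans / (Ttrans + RTT) = 8 / 21 = 0.380952
U = min(1, 0.380952) = 0.380952
U% = 38.10%

38.10


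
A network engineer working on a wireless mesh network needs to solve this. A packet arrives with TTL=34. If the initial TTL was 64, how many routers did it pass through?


Given: initial TTL = 64, received TTL = 34
Hops = initial TTL - received TTL
Hops = 64 - 34 = 30

30


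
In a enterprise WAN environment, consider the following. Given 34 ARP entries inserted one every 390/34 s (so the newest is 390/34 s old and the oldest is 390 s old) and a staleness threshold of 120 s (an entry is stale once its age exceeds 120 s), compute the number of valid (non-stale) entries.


Ages are k * 390/34 s for k = 1..34 (spacing = 11.4706 s).
Entry k is valid iff k * 390/34 <= 120 iff k <= 34 * 120 / 390 = 10.4615
n_valid = floor(10.4615) = 10
(n_stale = 34 - 10 = 24)

10


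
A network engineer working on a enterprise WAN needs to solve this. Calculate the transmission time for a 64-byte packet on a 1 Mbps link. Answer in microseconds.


Given: packet = 64 bytes, bandwidth = 1 Mbps
Packet in bits = 64 * 8 = 512 bits
Bandwidth = 1 * 10^6 = 1000000 bps
Time = 512 / 1000000 seconds
Time in us = 512 * 10^6 / 1000000 = 512

512


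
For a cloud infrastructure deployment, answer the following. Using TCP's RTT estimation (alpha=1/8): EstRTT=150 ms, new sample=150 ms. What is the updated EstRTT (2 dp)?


Given: EstRTT = 150 ms, SampleRTT = 150 ms, alpha = 1/8
New EstRTT = (1 - alpha) * EstRTT + alpha * SampleRTT
(7/8) * 150 = 131.25
(1/8) * 150 = 18.75
New EstRTT = 131.25 + 18.75 = 150 ms -> 150.00 ms (2 dp)

150.00


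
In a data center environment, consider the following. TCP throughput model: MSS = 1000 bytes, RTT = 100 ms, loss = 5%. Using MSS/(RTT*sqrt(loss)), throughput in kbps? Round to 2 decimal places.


Given: MSS = 1000 bytes, RTT = 100 ms, loss = 5%
RTT in seconds = 100 / 1000 = 0.1
Loss rate = 5% = 0.05
sqrt(loss) = sqrt(0.05) = 0.223606797750
Throughput (bytes/s) = 1000 / (0.1 * 0.223606797750) = 44721.3595
Throughput (kbps) = 44721.3595 * 8 / 1000 = 357.770876 -> 357.77 kbps (2 dp)

357.77


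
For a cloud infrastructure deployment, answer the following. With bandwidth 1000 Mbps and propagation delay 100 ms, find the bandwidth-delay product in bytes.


Given: bandwidth = 1000 Mbps, delay = 100 ms
BDP in bits = 1000 * 10^6 * 100 / 1000
BDP in bits = 100000000
BDP in bytes = 100000000 / 8 = 12500000

12500000


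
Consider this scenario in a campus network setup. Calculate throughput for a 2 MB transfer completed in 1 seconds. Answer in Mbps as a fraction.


Given: file = 2 MB, time = 1 s
File in Mb = 2 * 8 = 16 Mb
Throughput = 16 / 1 Mbps
Throughput = 16 Mbps

16


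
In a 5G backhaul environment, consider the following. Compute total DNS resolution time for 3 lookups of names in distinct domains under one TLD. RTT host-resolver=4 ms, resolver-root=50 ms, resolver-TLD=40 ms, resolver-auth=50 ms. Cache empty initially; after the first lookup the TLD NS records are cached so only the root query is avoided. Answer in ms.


Lookup 1 (cold cache): local + root + TLD + auth = 4 + 50 + 40 + 50 = 144 ms
Lookups 2..3 (TLD NS cached -> skip root; new domain -> still ask TLD and auth): local + TLD + auth = 4 + 40 + 50 = 94 ms each
Remaining 2 lookups: 2 * 94 = 188 ms
Total = 144 + 188 = 332 ms

332


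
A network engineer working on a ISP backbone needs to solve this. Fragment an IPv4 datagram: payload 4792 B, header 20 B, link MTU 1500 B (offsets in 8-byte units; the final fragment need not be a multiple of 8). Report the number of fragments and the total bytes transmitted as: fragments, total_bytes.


Max data per non-final fragment = floor((MTU - header)/8)*8 = floor((1500 - 20)/8)*8 = floor(1480/8)*8 = 1480 B
Final fragment needs no 8-byte alignment: it can carry up to MTU - header = 1480 B
Non-final fragments needed = ceil((payload - 1480) / 1480) = ceil(3312/1480) = ceil(2.2378) = 3
Number of fragments = 3 + 1 = 4
Fragment sizes (data): 3 * 1480 B + 352 B (last, 352 <= 1480 OK)
Total bytes sent = payload + n_frags * header = 4792 + 4*20 = 4792 + 80 = 4872 B

4, 4872


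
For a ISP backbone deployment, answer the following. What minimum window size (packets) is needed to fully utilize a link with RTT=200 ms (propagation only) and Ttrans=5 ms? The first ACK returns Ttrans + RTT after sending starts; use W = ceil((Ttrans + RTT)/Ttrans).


Given: Ttrans = 5 ms, RTT = 200 ms (= 2 * Tprop, Tprop = 100 ms)
Time until first ACK returns = Ttrans + RTT = 5 + 200 = 205 ms
Need W * Ttrans >= Ttrans + RTT  ->  W >= (Ttrans + RTT) / Ttrans
(Ttrans + RTT) / Ttrans = 205 / 5 = 41
W_min = ceil(41) = 41

41


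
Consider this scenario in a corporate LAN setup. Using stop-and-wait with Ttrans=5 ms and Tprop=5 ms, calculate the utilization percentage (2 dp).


Given: Ttrans = 5 ms, Tprop = 5 ms
RTT = 2 * Tprop = 2 * 5 = 10 ms
U = Ttrans / (Ttrans + RTT)
U = 5 / (5 + 10)
U = 5 / 15 = 0.333333
U% = 33.33%

33.33


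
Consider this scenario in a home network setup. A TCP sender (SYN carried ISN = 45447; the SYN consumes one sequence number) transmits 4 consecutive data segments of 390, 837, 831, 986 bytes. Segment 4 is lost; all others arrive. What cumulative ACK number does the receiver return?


SYN uses sequence number 45447; first data byte = ISN + 1 = 45448.
Segment 1: SEQ = 45448, len = 390 B, covers [45448, 45837]
Segment 2: SEQ = 45838, len = 837 B, covers [45838, 46674]
Segment 3: SEQ = 46675, len = 831 B, covers [46675, 47505]
Segment 4: SEQ = 47506, len = 986 B, covers [47506, 48491] [LOST]
In-order data received: bytes [45448, 47505] (segments 1..3).
Segment 4 missing -> gap begins at byte 47506.
Cumulative ACK = next expected in-order byte = 45448 + 390 + 837 + 831 = 47506

47506


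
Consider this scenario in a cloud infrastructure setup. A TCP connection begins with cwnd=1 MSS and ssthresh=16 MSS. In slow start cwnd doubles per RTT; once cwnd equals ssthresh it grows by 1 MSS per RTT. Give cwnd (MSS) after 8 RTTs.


RTT 0: cwnd = 1 MSS (initial)
RTT 1: cwnd = 2 MSS (slow start, doubled)
RTT 2: cwnd = 4 MSS (slow start, doubled)
RTT 3: cwnd = 8 MSS (slow start, doubled)
RTT 4: cwnd = 16 MSS (slow start, doubled)
RTT 5: cwnd = 17 MSS (congestion avoidance, +1)
RTT 6: cwnd = 18 MSS (congestion avoidance, +1)
RTT 7: cwnd = 19 MSS (congestion avoidance, +1)
RTT 8: cwnd = 20 MSS (congestion avoidance, +1)

20


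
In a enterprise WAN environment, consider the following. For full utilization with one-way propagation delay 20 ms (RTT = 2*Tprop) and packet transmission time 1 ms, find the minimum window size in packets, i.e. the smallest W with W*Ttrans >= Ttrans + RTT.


Given: Ttrans = 1 ms, RTT = 40 ms (= 2 * Tprop, Tprop = 20 ms)
Time until first ACK returns = Ttrans + RTT = 1 + 40 = 41 ms
Need W * Ttrans >= Ttrans + RTT  ->  W >= (Ttrans + RTT) / Ttrans
(Ttrans + RTT) / Ttrans = 41 / 1 = 41
W_min = ceil(41) = 41

41


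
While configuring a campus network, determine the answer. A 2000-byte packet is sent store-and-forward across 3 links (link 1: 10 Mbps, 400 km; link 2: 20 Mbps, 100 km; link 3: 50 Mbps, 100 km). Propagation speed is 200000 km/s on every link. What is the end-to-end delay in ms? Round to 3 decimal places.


Packet = 2000 bytes = 16000 bits. Store-and-forward: sum (t_trans + t_prop) per link.
Link 1: t_trans = 16000/(10*10^6) s = 1.6000 ms; t_prop = 400/200000 s = 2.0000 ms; subtotal = 3.6000 ms
Link 2: t_trans = 16000/(20*10^6) s = 0.8000 ms; t_prop = 100/200000 s = 0.5000 ms; subtotal = 1.3000 ms
Link 3: t_trans = 16000/(50*10^6) s = 0.3200 ms; t_prop = 100/200000 s = 0.5000 ms; subtotal = 0.8200 ms
End-to-end = 3.6000 + 1.3000 + 0.8200 = 5.7200 ms -> 5.720 ms (3 dp)

5.720


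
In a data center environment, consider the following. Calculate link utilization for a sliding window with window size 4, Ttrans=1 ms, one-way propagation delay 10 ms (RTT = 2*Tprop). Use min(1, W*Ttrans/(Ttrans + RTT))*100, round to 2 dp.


Given: W = 4, Ttrans = 1 ms, RTT = 20 ms (= 2 * Tprop, Tprop = 10 ms)
Cycle time = Ttrans + RTT = 1 + 20 = 21 ms (first packet sent until its ACK returns)
W * Ttrans = 4 * 1 = 4 ms of sending per cycle
W * Ttrans / (Ttrans + RTT) = 4 / 21 = 0.190476
U = min(1, 0.190476) = 0.190476
U% = 19.05%

19.05


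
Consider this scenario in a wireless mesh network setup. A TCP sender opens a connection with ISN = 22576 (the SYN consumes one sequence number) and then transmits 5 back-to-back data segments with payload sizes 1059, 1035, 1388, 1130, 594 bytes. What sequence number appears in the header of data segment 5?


The SYN occupies sequence number ISN = 22576, so the first data byte is ISN + 1 = 22577.
SEQ of data segment i = (ISN + 1) + sum of payload sizes of segments 1..i-1.
Segment 1: SEQ = 22577, payload = 1059 bytes
Segment 2: SEQ = 23636, payload = 1035 bytes
Segment 3: SEQ = 24671, payload = 1388 bytes
Segment 4: SEQ = 26059, payload = 1130 bytes
Segment 5: SEQ = 27189, payload = 594 bytes
SEQ of segment 5 = 22577 + 1059 + 1035 + 1388 + 1130 = 27189

27189


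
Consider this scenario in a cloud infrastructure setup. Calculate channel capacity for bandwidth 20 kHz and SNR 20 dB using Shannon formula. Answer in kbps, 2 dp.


Given: B = 20 kHz, SNR = 20 dB
SNR linear = 10^(20/10) = 100
1 + SNR = 101
log2(101) = 6.6582114828
C = 20 * 1000 * 6.6582114828 = 133164.2297 bps
C = 133.164230 kbps -> 133.16 kbps (2 dp)

133.16


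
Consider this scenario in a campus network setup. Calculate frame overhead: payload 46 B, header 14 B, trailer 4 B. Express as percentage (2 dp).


Given: payload = 46 B, header = 14 B, trailer = 4 B
Overhead bytes = header + trailer = 14 + 4 = 18
Total frame = payload + overhead = 46 + 18 = 64
Overhead % = 18 / 64 * 100 = 28.1250% -> 28.13% (2 dp)

28.13


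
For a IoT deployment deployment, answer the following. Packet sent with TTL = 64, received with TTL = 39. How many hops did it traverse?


Given: initial TTL = 64, received TTL = 39
Hops = initial TTL - received TTL
Hops = 64 - 39 = 25

25


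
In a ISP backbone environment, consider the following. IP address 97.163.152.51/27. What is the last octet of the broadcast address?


Given: IP = 97.163.152.51, prefix = /27
Host bits = 32 - 27 = 5
Network last octet = 51 AND mask = 32
Host part size = 2^5 - 1 = 31
Broadcast last octet = 32 OR 31 = 63

63


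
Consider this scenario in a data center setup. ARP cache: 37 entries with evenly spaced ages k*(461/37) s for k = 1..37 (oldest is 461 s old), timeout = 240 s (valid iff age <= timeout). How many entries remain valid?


Ages are k * 461/37 s for k = 1..37 (spacing = 12.4595 s).
Entry k is valid iff k * 461/37 <= 240 iff k <= 37 * 240 / 461 = 19.2625
n_valid = floor(19.2625) = 19
(n_stale = 37 - 19 = 18)

19


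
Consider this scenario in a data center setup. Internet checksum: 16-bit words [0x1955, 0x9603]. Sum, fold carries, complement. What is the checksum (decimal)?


Given words: [0x1955, 0x9603]
Step 1: Sum all words
Raw sum = 6485 + 38403 = 44888
One's complement = ~44888 & 0xFFFF = 20647

20647


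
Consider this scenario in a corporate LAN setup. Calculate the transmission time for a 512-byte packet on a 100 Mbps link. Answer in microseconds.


Given: packet = 512 bytes, bandwidth = 100 Mbps
Packet in bits = 512 * 8 = 4096 bits
Bandwidth = 100 * 10^6 = 100000000 bps
Time = 4096 / 100000000 seconds
Time in us = 4096 * 10^6 / 100000000 = 40.96

40.96


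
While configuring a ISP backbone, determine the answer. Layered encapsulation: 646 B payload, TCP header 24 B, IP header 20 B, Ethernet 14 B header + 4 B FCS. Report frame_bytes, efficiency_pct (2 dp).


TCP segment = 646 + 24 = 670 B
IP packet = 670 + 20 = 690 B
Ethernet frame = 690 + 14 + 4 = 708 B
Efficiency = app / frame = 646 / 708 = 0.912429 = 91.2429% -> 91.24% (2 dp)

708, 91.24


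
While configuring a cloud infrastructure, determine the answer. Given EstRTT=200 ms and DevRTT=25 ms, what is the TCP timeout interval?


Given: EstRTT = 200 ms, DevRTT = 25 ms
Timeout = EstRTT + 4 * DevRTT
4 * DevRTT = 4 * 25 = 100
Timeout = 200 + 100 = 300 ms

300


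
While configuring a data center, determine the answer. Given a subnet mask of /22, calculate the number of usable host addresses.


Given: subnet mask /22
Host bits = 32 - 22 = 10
Total addresses = 2^10 = 1024
Usable hosts = 1024 - 2 (network + broadcast) = 1022

1022
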